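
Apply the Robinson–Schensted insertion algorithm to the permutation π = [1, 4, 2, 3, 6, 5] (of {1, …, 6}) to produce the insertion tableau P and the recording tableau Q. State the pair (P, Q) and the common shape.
P = [1, 2, 3, 5] / [4, 6];  Q = [1, 2, 4, 5] / [3, 6];  common shape = (4, 2)

Row-insert the values π_1, π_2, … into P one at a time, bumping the leftmost entry strictly greater than the inserted value down to the next row. The recording tableau Q records, in position (i, j), the step at which that cell was added to P.
  Insert 1 (step 1): P = [1];  Q = [1]
  Insert 4 (step 2): P = [1, 4];  Q = [1, 2]
  Insert 2 (step 3): P = [1, 2] / [4];  Q = [1, 2] / [3]
  Insert 3 (step 4): P = [1, 2, 3] / [4];  Q = [1, 2, 4] / [3]
  Insert 6 (step 5): P = [1, 2, 3, 6] / [4];  Q = [1, 2, 4, 5] / [3]
  Insert 5 (step 6): P = [1, 2, 3, 5] / [4, 6];  Q = [1, 2, 4, 5] / [3, 6]
Final shape: (4, 2).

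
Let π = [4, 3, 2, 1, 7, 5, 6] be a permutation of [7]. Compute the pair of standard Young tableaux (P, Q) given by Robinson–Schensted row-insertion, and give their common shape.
P = [1, 5, 6] / [2, 7] / [3] / [4];  Q = [1, 5, 7] / [2, 6] / [3] / [4];  common shape = (3, 2, 1, 1)

Row-insert the values π_1, π_2, … into P one at a time, bumping the leftmost entry strictly greater than the inserted value down to the next row. The recording tableau Q records, in position (i, j), the step at which that cell was added to P.
  Insert 4 (step 1): P = [4];  Q = [1]
  Insert 3 (step 2): P = [3] / [4];  Q = [1] / [2]
  Insert 2 (step 3): P = [2] / [3] / [4];  Q = [1] / [2] / [3]
  Insert 1 (step 4): P = [1] / [2] / [3] / [4];  Q = [1] / [2] / [3] / [4]
  Insert 7 (step 5): P = [1, 7] / [2] / [3] / [4];  Q = [1, 5] / [2] / [3] / [4]
  Insert 5 (step 6): P = [1, 5] / [2, 7] / [3] / [4];  Q = [1, 5] / [2, 6] / [3] / [4]
  Insert 6 (step 7): P = [1, 5, 6] / [2, 7] / [3] / [4];  Q = [1, 5, 7] / [2, 6] / [3] / [4]
Final shape: (3, 2, 1, 1).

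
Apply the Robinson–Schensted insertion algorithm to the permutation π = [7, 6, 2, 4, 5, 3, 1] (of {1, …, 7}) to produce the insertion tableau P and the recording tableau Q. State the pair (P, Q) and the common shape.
P = [1, 3, 5] / [2] / [4] / [6] / [7];  Q = [1, 4, 5] / [2] / [3] / [6] / [7];  common shape = (3, 1, 1, 1, 1)

Row-insert the values π_1, π_2, … into P one at a time, bumping the leftmost entry strictly greater than the inserted value down to the next row. The recording tableau Q records, in position (i, j), the step at which that cell was added to P.
  Insert 7 (step 1): P = [7];  Q = [1]
  Insert 6 (step 2): P = [6] / [7];  Q = [1] / [2]
  Insert 2 (step 3): P = [2] / [6] / [7];  Q = [1] / [2] / [3]
  Insert 4 (step 4): P = [2, 4] / [6] / [7];  Q = [1, 4] / [2] / [3]
  Insert 5 (step 5): P = [2, 4, 5] / [6] / [7];  Q = [1, 4, 5] / [2] / [3]
  Insert 3 (step 6): P = [2, 3, 5] / [4] / [6] / [7];  Q = [1, 4, 5] / [2] / [3] / [6]
  Insert 1 (step 7): P = [1, 3, 5] / [2] / [4] / [6] / [7];  Q = [1, 4, 5] / [2] / [3] / [6] / [7]
Final shape: (3, 1, 1, 1, 1).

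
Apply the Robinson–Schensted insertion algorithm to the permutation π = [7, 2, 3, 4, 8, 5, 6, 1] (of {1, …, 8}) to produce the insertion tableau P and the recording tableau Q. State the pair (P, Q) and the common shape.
P = [1, 3, 4, 5, 6] / [2, 8] / [7];  Q = [1, 3, 4, 5, 7] / [2, 6] / [8];  common shape = (5, 2, 1)

Row-insert the values π_1, π_2, … into P one at a time, bumping the leftmost entry strictly greater than the inserted value down to the next row. The recording tableau Q records, in position (i, j), the step at which that cell was added to P.
  Insert 7 (step 1): P = [7];  Q = [1]
  Insert 2 (step 2): P = [2] / [7];  Q = [1] / [2]
  Insert 3 (step 3): P = [2, 3] / [7];  Q = [1, 3] / [2]
  Insert 4 (step 4): P = [2, 3, 4] / [7];  Q = [1, 3, 4] / [2]
  Insert 8 (step 5): P = [2, 3, 4, 8] / [7];  Q = [1, 3, 4, 5] / [2]
  Insert 5 (step 6): P = [2, 3, 4, 5] / [7, 8];  Q = [1, 3, 4, 5] / [2, 6]
  Insert 6 (step 7): P = [2, 3, 4, 5, 6] / [7, 8];  Q = [1, 3, 4, 5, 7] / [2, 6]
  Insert 1 (step 8): P = [1, 3, 4, 5, 6] / [2, 8] / [7];  Q = [1, 3, 4, 5, 7] / [2, 6] / [8]
Final shape: (5, 2, 1).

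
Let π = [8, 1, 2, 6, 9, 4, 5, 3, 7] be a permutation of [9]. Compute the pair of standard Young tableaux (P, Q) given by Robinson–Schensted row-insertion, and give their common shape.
P = [1, 2, 3, 5, 7] / [4, 9] / [6] / [8];  Q = [1, 3, 4, 5, 9] / [2, 7] / [6] / [8];  common shape = (5, 2, 1, 1)

Row-insert the values π_1, π_2, … into P one at a time, bumping the leftmost entry strictly greater than the inserted value down to the next row. The recording tableau Q records, in position (i, j), the step at which that cell was added to P.
  Insert 8 (step 1): P = [8];  Q = [1]
  Insert 1 (step 2): P = [1] / [8];  Q = [1] / [2]
  Insert 2 (step 3): P = [1, 2] / [8];  Q = [1, 3] / [2]
  Insert 6 (step 4): P = [1, 2, 6] / [8];  Q = [1, 3, 4] / [2]
  Insert 9 (step 5): P = [1, 2, 6, 9] / [8];  Q = [1, 3, 4, 5] / [2]
  Insert 4 (step 6): P = [1, 2, 4, 9] / [6] / [8];  Q = [1, 3, 4, 5] / [2] / [6]
  Insert 5 (step 7): P = [1, 2, 4, 5] / [6, 9] / [8];  Q = [1, 3, 4, 5] / [2, 7] / [6]
  Insert 3 (step 8): P = [1, 2, 3, 5] / [4, 9] / [6] / [8];  Q = [1, 3, 4, 5] / [2, 7] / [6] / [8]
  Insert 7 (step 9): P = [1, 2, 3, 5, 7] / [4, 9] / [6] / [8];  Q = [1, 3, 4, 5, 9] / [2, 7] / [6] / [8]
Final shape: (5, 2, 1, 1).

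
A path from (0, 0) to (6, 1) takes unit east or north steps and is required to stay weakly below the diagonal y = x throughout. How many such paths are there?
Number of paths = 6

By the reflection principle (André's argument), the number of monotone paths to (6, 1) with n ≤ m that never go above y = x is C(7, 6) − C(7, 7) = 7 − 1 = 6.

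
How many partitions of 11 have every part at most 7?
p(11, parts ≤ 7) = 49

Partitions of 11 with all parts ≤ 7: 7+4, 7+3+1, 7+2+2, 7+2+1+1, 7+1+1+1+1, 6+5, 6+4+1, 6+3+2, 6+3+1+1, 6+2+2+1, 6+2+1+1+1, 6+1+1+1+1+1, 5+5+1, 5+4+2, 5+4+1+1, 5+3+3, 5+3+2+1, 5+3+1+1+1, 5+2+2+2, 5+2+2+1+1, 5+2+1+1+1+1, 5+1+1+1+1+1+1, 4+4+3, 4+4+2+1, 4+4+1+1+1, 4+3+3+1, 4+3+2+2, 4+3+2+1+1, 4+3+1+1+1+1, 4+2+2+2+1, … (49 total). Count = 49.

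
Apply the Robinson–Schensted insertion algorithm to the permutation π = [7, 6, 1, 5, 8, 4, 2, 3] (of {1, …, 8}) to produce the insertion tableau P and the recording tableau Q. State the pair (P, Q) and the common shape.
P = [1, 2, 3] / [4, 8] / [5] / [6] / [7];  Q = [1, 4, 5] / [2, 8] / [3] / [6] / [7];  common shape = (3, 2, 1, 1, 1)

Row-insert the values π_1, π_2, … into P one at a time, bumping the leftmost entry strictly greater than the inserted value down to the next row. The recording tableau Q records, in position (i, j), the step at which that cell was added to P.
  Insert 7 (step 1): P = [7];  Q = [1]
  Insert 6 (step 2): P = [6] / [7];  Q = [1] / [2]
  Insert 1 (step 3): P = [1] / [6] / [7];  Q = [1] / [2] / [3]
  Insert 5 (step 4): P = [1, 5] / [6] / [7];  Q = [1, 4] / [2] / [3]
  Insert 8 (step 5): P = [1, 5, 8] / [6] / [7];  Q = [1, 4, 5] / [2] / [3]
  Insert 4 (step 6): P = [1, 4, 8] / [5] / [6] / [7];  Q = [1, 4, 5] / [2] / [3] / [6]
  Insert 2 (step 7): P = [1, 2, 8] / [4] / [5] / [6] / [7];  Q = [1, 4, 5] / [2] / [3] / [6] / [7]
  Insert 3 (step 8): P = [1, 2, 3] / [4, 8] / [5] / [6] / [7];  Q = [1, 4, 5] / [2, 8] / [3] / [6] / [7]
Final shape: (3, 2, 1, 1, 1).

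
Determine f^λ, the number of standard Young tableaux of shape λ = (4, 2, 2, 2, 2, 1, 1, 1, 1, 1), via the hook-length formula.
# SYT of shape (4, 2, 2, 2, 2, 1, 1, 1, 1, 1) = 134640

Hook-length formula: f^λ = n! / Π hook(c), product over all cells c of the Young diagram. For λ = (4, 2, 2, 2, 2, 1, 1, 1, 1, 1), n = 17 boxes. Hook lengths by row (left-to-right, top-to-bottom): [13, 7, 2, 1]; [10, 4]; [9, 3]; [8, 2]; [7, 1]; [5]; [4]; [3]; [2]; [1]. Product of hooks = 2641766400. So f^λ = 17! / 2641766400 = 355687428096000 / 2641766400 = 134640.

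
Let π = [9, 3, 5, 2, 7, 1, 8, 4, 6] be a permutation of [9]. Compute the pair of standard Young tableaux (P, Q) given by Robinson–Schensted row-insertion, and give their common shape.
P = [1, 4, 6, 8] / [2, 5, 7] / [3] / [9];  Q = [1, 3, 5, 7] / [2, 8, 9] / [4] / [6];  common shape = (4, 3, 1, 1)

Row-insert the values π_1, π_2, … into P one at a time, bumping the leftmost entry strictly greater than the inserted value down to the next row. The recording tableau Q records, in position (i, j), the step at which that cell was added to P.
  Insert 9 (step 1): P = [9];  Q = [1]
  Insert 3 (step 2): P = [3] / [9];  Q = [1] / [2]
  Insert 5 (step 3): P = [3, 5] / [9];  Q = [1, 3] / [2]
  Insert 2 (step 4): P = [2, 5] / [3] / [9];  Q = [1, 3] / [2] / [4]
  Insert 7 (step 5): P = [2, 5, 7] / [3] / [9];  Q = [1, 3, 5] / [2] / [4]
  Insert 1 (step 6): P = [1, 5, 7] / [2] / [3] / [9];  Q = [1, 3, 5] / [2] / [4] / [6]
  Insert 8 (step 7): P = [1, 5, 7, 8] / [2] / [3] / [9];  Q = [1, 3, 5, 7] / [2] / [4] / [6]
  Insert 4 (step 8): P = [1, 4, 7, 8] / [2, 5] / [3] / [9];  Q = [1, 3, 5, 7] / [2, 8] / [4] / [6]
  Insert 6 (step 9): P = [1, 4, 6, 8] / [2, 5, 7] / [3] / [9];  Q = [1, 3, 5, 7] / [2, 8, 9] / [4] / [6]
Final shape: (4, 3, 1, 1).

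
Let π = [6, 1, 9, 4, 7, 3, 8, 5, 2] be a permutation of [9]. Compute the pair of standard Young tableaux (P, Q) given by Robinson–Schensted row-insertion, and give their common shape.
P = [1, 2, 5, 8] / [3, 7] / [4, 9] / [6];  Q = [1, 3, 5, 7] / [2, 4] / [6, 8] / [9];  common shape = (4, 2, 2, 1)

Row-insert the values π_1, π_2, … into P one at a time, bumping the leftmost entry strictly greater than the inserted value down to the next row. The recording tableau Q records, in position (i, j), the step at which that cell was added to P.
  Insert 6 (step 1): P = [6];  Q = [1]
  Insert 1 (step 2): P = [1] / [6];  Q = [1] / [2]
  Insert 9 (step 3): P = [1, 9] / [6];  Q = [1, 3] / [2]
  Insert 4 (step 4): P = [1, 4] / [6, 9];  Q = [1, 3] / [2, 4]
  Insert 7 (step 5): P = [1, 4, 7] / [6, 9];  Q = [1, 3, 5] / [2, 4]
  Insert 3 (step 6): P = [1, 3, 7] / [4, 9] / [6];  Q = [1, 3, 5] / [2, 4] / [6]
  Insert 8 (step 7): P = [1, 3, 7, 8] / [4, 9] / [6];  Q = [1, 3, 5, 7] / [2, 4] / [6]
  Insert 5 (step 8): P = [1, 3, 5, 8] / [4, 7] / [6, 9];  Q = [1, 3, 5, 7] / [2, 4] / [6, 8]
  Insert 2 (step 9): P = [1, 2, 5, 8] / [3, 7] / [4, 9] / [6];  Q = [1, 3, 5, 7] / [2, 4] / [6, 8] / [9]
Final shape: (4, 2, 2, 1).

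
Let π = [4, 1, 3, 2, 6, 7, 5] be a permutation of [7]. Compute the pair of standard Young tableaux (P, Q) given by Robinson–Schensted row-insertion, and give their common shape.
P = [1, 2, 5, 7] / [3, 6] / [4];  Q = [1, 3, 5, 6] / [2, 7] / [4];  common shape = (4, 2, 1)

Row-insert the values π_1, π_2, … into P one at a time, bumping the leftmost entry strictly greater than the inserted value down to the next row. The recording tableau Q records, in position (i, j), the step at which that cell was added to P.
  Insert 4 (step 1): P = [4];  Q = [1]
  Insert 1 (step 2): P = [1] / [4];  Q = [1] / [2]
  Insert 3 (step 3): P = [1, 3] / [4];  Q = [1, 3] / [2]
  Insert 2 (step 4): P = [1, 2] / [3] / [4];  Q = [1, 3] / [2] / [4]
  Insert 6 (step 5): P = [1, 2, 6] / [3] / [4];  Q = [1, 3, 5] / [2] / [4]
  Insert 7 (step 6): P = [1, 2, 6, 7] / [3] / [4];  Q = [1, 3, 5, 6] / [2] / [4]
  Insert 5 (step 7): P = [1, 2, 5, 7] / [3, 6] / [4];  Q = [1, 3, 5, 6] / [2, 7] / [4]
Final shape: (4, 2, 1).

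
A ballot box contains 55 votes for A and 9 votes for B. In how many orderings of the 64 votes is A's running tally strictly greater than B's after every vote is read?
Strict-lead orderings = 19794795118

Total orderings of the 64 votes with 55 for A: C(64, 55) = 27540584512. By the Bertrand ballot formula (Cycle Lemma / reflection principle), the number of orderings in which A is strictly ahead of B throughout is (p − q)/(p + q) · C(p + q, p) = (55 − 9)/(55 + 9) · 27540584512 = 19794795118.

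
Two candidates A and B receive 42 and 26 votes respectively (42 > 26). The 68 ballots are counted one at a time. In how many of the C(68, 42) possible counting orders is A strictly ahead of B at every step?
Strict-lead orderings = 1029844687002892992

Total orderings of the 68 votes with 42 for A: C(68, 42) = 4376839919762295216. By the Bertrand ballot formula (Cycle Lemma / reflection principle), the number of orderings in which A is strictly ahead of B throughout is (p − q)/(p + q) · C(p + q, p) = (42 − 26)/(42 + 26) · 4376839919762295216 = 1029844687002892992.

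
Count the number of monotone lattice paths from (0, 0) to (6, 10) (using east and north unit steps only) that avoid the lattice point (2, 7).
Number of paths = 6748

Total paths from (0, 0) to (6, 10): C(16, 6) = 8008. Paths through (2, 7): (paths (0, 0) → (2, 7)) × (paths (2, 7) → (6, 10)) = C(9, 2) · C(7, 4) = 36 · 35 = 1260. Avoidance count = 8008 − 1260 = 6748.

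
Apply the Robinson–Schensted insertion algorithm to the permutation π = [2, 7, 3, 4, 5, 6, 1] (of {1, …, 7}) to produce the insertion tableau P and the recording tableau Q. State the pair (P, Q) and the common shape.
P = [1, 3, 4, 5, 6] / [2] / [7];  Q = [1, 2, 4, 5, 6] / [3] / [7];  common shape = (5, 1, 1)

Row-insert the values π_1, π_2, … into P one at a time, bumping the leftmost entry strictly greater than the inserted value down to the next row. The recording tableau Q records, in position (i, j), the step at which that cell was added to P.
  Insert 2 (step 1): P = [2];  Q = [1]
  Insert 7 (step 2): P = [2, 7];  Q = [1, 2]
  Insert 3 (step 3): P = [2, 3] / [7];  Q = [1, 2] / [3]
  Insert 4 (step 4): P = [2, 3, 4] / [7];  Q = [1, 2, 4] / [3]
  Insert 5 (step 5): P = [2, 3, 4, 5] / [7];  Q = [1, 2, 4, 5] / [3]
  Insert 6 (step 6): P = [2, 3, 4, 5, 6] / [7];  Q = [1, 2, 4, 5, 6] / [3]
  Insert 1 (step 7): P = [1, 3, 4, 5, 6] / [2] / [7];  Q = [1, 2, 4, 5, 6] / [3] / [7]
Final shape: (5, 1, 1).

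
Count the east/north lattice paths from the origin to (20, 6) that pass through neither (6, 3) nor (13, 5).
Number of paths = 128758

Inclusion–exclusion. Total paths: C(26, 20) = 230230. Through P₁: C(9, 6)·C(17, 14) = 57120. Through P₂: C(18, 13)·C(8, 7) = 68544. Since P₁ is strictly southwest of P₂, a monotone path through both must visit P₁ then P₂; paths through both = C(9, 6)·C(9, 7)·C(8, 7) = 24192. Avoid both = 230230 − 57120 − 68544 + 24192 = 128758.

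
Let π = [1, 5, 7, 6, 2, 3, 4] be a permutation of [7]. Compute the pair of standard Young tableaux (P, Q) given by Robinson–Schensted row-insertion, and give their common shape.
P = [1, 2, 3, 4] / [5, 6] / [7];  Q = [1, 2, 3, 7] / [4, 6] / [5];  common shape = (4, 2, 1)

Row-insert the values π_1, π_2, … into P one at a time, bumping the leftmost entry strictly greater than the inserted value down to the next row. The recording tableau Q records, in position (i, j), the step at which that cell was added to P.
  Insert 1 (step 1): P = [1];  Q = [1]
  Insert 5 (step 2): P = [1, 5];  Q = [1, 2]
  Insert 7 (step 3): P = [1, 5, 7];  Q = [1, 2, 3]
  Insert 6 (step 4): P = [1, 5, 6] / [7];  Q = [1, 2, 3] / [4]
  Insert 2 (step 5): P = [1, 2, 6] / [5] / [7];  Q = [1, 2, 3] / [4] / [5]
  Insert 3 (step 6): P = [1, 2, 3] / [5, 6] / [7];  Q = [1, 2, 3] / [4, 6] / [5]
  Insert 4 (step 7): P = [1, 2, 3, 4] / [5, 6] / [7];  Q = [1, 2, 3, 7] / [4, 6] / [5]
Final shape: (4, 2, 1).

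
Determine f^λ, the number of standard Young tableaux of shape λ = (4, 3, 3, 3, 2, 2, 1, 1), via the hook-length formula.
# SYT of shape (4, 3, 3, 3, 2, 2, 1, 1) = 9523332

Hook-length formula: f^λ = n! / Π hook(c), product over all cells c of the Young diagram. For λ = (4, 3, 3, 3, 2, 2, 1, 1), n = 19 boxes. Hook lengths by row (left-to-right, top-to-bottom): [11, 8, 5, 1]; [9, 6, 3]; [8, 5, 2]; [7, 4, 1]; [5, 2]; [4, 1]; [2]; [1]. Product of hooks = 12773376000. So f^λ = 19! / 12773376000 = 121645100408832000 / 12773376000 = 9523332.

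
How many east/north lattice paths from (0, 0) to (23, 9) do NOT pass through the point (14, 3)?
Number of paths = 24645400

Total paths from (0, 0) to (23, 9): C(32, 23) = 28048800. Paths through (14, 3): (paths (0, 0) → (14, 3)) × (paths (14, 3) → (23, 9)) = C(17, 14) · C(15, 9) = 680 · 5005 = 3403400. Avoidance count = 28048800 − 3403400 = 24645400.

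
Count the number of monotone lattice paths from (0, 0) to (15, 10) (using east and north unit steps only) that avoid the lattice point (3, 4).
Number of paths = 2619020

Total paths from (0, 0) to (15, 10): C(25, 15) = 3268760. Paths through (3, 4): (paths (0, 0) → (3, 4)) × (paths (3, 4) → (15, 10)) = C(7, 3) · C(18, 12) = 35 · 18564 = 649740. Avoidance count = 3268760 − 649740 = 2619020.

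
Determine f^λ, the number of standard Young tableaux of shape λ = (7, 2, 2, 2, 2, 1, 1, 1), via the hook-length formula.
# SYT of shape (7, 2, 2, 2, 2, 1, 1, 1) = 1575288

Hook-length formula: f^λ = n! / Π hook(c), product over all cells c of the Young diagram. For λ = (7, 2, 2, 2, 2, 1, 1, 1), n = 18 boxes. Hook lengths by row (left-to-right, top-to-bottom): [14, 10, 5, 4, 3, 2, 1]; [8, 4]; [7, 3]; [6, 2]; [5, 1]; [3]; [2]; [1]. Product of hooks = 4064256000. So f^λ = 18! / 4064256000 = 6402373705728000 / 4064256000 = 1575288.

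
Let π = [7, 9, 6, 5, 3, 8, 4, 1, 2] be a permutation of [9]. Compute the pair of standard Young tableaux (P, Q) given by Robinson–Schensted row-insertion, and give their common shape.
P = [1, 2] / [3, 4] / [5, 8] / [6, 9] / [7];  Q = [1, 2] / [3, 6] / [4, 7] / [5, 9] / [8];  common shape = (2, 2, 2, 2, 1)

Row-insert the values π_1, π_2, … into P one at a time, bumping the leftmost entry strictly greater than the inserted value down to the next row. The recording tableau Q records, in position (i, j), the step at which that cell was added to P.
  Insert 7 (step 1): P = [7];  Q = [1]
  Insert 9 (step 2): P = [7, 9];  Q = [1, 2]
  Insert 6 (step 3): P = [6, 9] / [7];  Q = [1, 2] / [3]
  Insert 5 (step 4): P = [5, 9] / [6] / [7];  Q = [1, 2] / [3] / [4]
  Insert 3 (step 5): P = [3, 9] / [5] / [6] / [7];  Q = [1, 2] / [3] / [4] / [5]
  Insert 8 (step 6): P = [3, 8] / [5, 9] / [6] / [7];  Q = [1, 2] / [3, 6] / [4] / [5]
  Insert 4 (step 7): P = [3, 4] / [5, 8] / [6, 9] / [7];  Q = [1, 2] / [3, 6] / [4, 7] / [5]
  Insert 1 (step 8): P = [1, 4] / [3, 8] / [5, 9] / [6] / [7];  Q = [1, 2] / [3, 6] / [4, 7] / [5] / [8]
  Insert 2 (step 9): P = [1, 2] / [3, 4] / [5, 8] / [6, 9] / [7];  Q = [1, 2] / [3, 6] / [4, 7] / [5, 9] / [8]
Final shape: (2, 2, 2, 2, 1).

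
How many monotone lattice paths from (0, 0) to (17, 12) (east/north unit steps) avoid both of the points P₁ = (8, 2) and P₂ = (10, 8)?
Number of paths = 33714585

Inclusion–exclusion. Total paths: C(29, 17) = 51895935. Through P₁: C(10, 8)·C(19, 9) = 4157010. Through P₂: C(18, 10)·C(11, 7) = 14440140. Since P₁ is strictly southwest of P₂, a monotone path through both must visit P₁ then P₂; paths through both = C(10, 8)·C(8, 2)·C(11, 7) = 415800. Avoid both = 51895935 − 4157010 − 14440140 + 415800 = 33714585.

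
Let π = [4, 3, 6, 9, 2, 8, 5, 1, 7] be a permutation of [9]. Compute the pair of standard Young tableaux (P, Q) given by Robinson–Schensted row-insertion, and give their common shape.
P = [1, 5, 7] / [2, 6, 8] / [3, 9] / [4];  Q = [1, 3, 4] / [2, 6, 9] / [5, 7] / [8];  common shape = (3, 3, 2, 1)

Row-insert the values π_1, π_2, … into P one at a time, bumping the leftmost entry strictly greater than the inserted value down to the next row. The recording tableau Q records, in position (i, j), the step at which that cell was added to P.
  Insert 4 (step 1): P = [4];  Q = [1]
  Insert 3 (step 2): P = [3] / [4];  Q = [1] / [2]
  Insert 6 (step 3): P = [3, 6] / [4];  Q = [1, 3] / [2]
  Insert 9 (step 4): P = [3, 6, 9] / [4];  Q = [1, 3, 4] / [2]
  Insert 2 (step 5): P = [2, 6, 9] / [3] / [4];  Q = [1, 3, 4] / [2] / [5]
  Insert 8 (step 6): P = [2, 6, 8] / [3, 9] / [4];  Q = [1, 3, 4] / [2, 6] / [5]
  Insert 5 (step 7): P = [2, 5, 8] / [3, 6] / [4, 9];  Q = [1, 3, 4] / [2, 6] / [5, 7]
  Insert 1 (step 8): P = [1, 5, 8] / [2, 6] / [3, 9] / [4];  Q = [1, 3, 4] / [2, 6] / [5, 7] / [8]
  Insert 7 (step 9): P = [1, 5, 7] / [2, 6, 8] / [3, 9] / [4];  Q = [1, 3, 4] / [2, 6, 9] / [5, 7] / [8]
Final shape: (3, 3, 2, 1).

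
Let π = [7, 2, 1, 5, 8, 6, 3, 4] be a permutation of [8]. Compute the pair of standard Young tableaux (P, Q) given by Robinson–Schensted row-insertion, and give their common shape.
P = [1, 3, 4] / [2, 5, 6] / [7, 8];  Q = [1, 4, 5] / [2, 6, 8] / [3, 7];  common shape = (3, 3, 2)

Row-insert the values π_1, π_2, … into P one at a time, bumping the leftmost entry strictly greater than the inserted value down to the next row. The recording tableau Q records, in position (i, j), the step at which that cell was added to P.
  Insert 7 (step 1): P = [7];  Q = [1]
  Insert 2 (step 2): P = [2] / [7];  Q = [1] / [2]
  Insert 1 (step 3): P = [1] / [2] / [7];  Q = [1] / [2] / [3]
  Insert 5 (step 4): P = [1, 5] / [2] / [7];  Q = [1, 4] / [2] / [3]
  Insert 8 (step 5): P = [1, 5, 8] / [2] / [7];  Q = [1, 4, 5] / [2] / [3]
  Insert 6 (step 6): P = [1, 5, 6] / [2, 8] / [7];  Q = [1, 4, 5] / [2, 6] / [3]
  Insert 3 (step 7): P = [1, 3, 6] / [2, 5] / [7, 8];  Q = [1, 4, 5] / [2, 6] / [3, 7]
  Insert 4 (step 8): P = [1, 3, 4] / [2, 5, 6] / [7, 8];  Q = [1, 4, 5] / [2, 6, 8] / [3, 7]
Final shape: (3, 3, 2).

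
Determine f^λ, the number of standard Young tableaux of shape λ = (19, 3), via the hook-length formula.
# SYT of shape (19, 3) = 1309

Hook-length formula: f^λ = n! / Π hook(c), product over all cells c of the Young diagram. For λ = (19, 3), n = 22 boxes. Hook lengths by row (left-to-right, top-to-bottom): [20, 19, 18, 16, 15, 14, 13, 12, 11, 10, 9, 8, 7, 6, 5, 4, 3, 2, 1]; [3, 2, 1]. Product of hooks = 858671297003520000. So f^λ = 22! / 858671297003520000 = 1124000727777607680000 / 858671297003520000 = 1309.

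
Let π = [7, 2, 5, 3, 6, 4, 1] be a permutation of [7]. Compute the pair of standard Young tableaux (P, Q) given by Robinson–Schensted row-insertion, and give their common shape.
P = [1, 3, 4] / [2, 6] / [5] / [7];  Q = [1, 3, 5] / [2, 6] / [4] / [7];  common shape = (3, 2, 1, 1)

Row-insert the values π_1, π_2, … into P one at a time, bumping the leftmost entry strictly greater than the inserted value down to the next row. The recording tableau Q records, in position (i, j), the step at which that cell was added to P.
  Insert 7 (step 1): P = [7];  Q = [1]
  Insert 2 (step 2): P = [2] / [7];  Q = [1] / [2]
  Insert 5 (step 3): P = [2, 5] / [7];  Q = [1, 3] / [2]
  Insert 3 (step 4): P = [2, 3] / [5] / [7];  Q = [1, 3] / [2] / [4]
  Insert 6 (step 5): P = [2, 3, 6] / [5] / [7];  Q = [1, 3, 5] / [2] / [4]
  Insert 4 (step 6): P = [2, 3, 4] / [5, 6] / [7];  Q = [1, 3, 5] / [2, 6] / [4]
  Insert 1 (step 7): P = [1, 3, 4] / [2, 6] / [5] / [7];  Q = [1, 3, 5] / [2, 6] / [4] / [7]
Final shape: (3, 2, 1, 1).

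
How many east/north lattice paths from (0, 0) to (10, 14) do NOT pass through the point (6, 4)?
Number of paths = 1751046

Total paths from (0, 0) to (10, 14): C(24, 10) = 1961256. Paths through (6, 4): (paths (0, 0) → (6, 4)) × (paths (6, 4) → (10, 14)) = C(10, 6) · C(14, 4) = 210 · 1001 = 210210. Avoidance count = 1961256 − 210210 = 1751046.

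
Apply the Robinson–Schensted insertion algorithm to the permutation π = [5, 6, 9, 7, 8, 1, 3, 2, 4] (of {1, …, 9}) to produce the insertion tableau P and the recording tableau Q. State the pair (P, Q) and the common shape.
P = [1, 2, 4, 8] / [3, 6, 7] / [5] / [9];  Q = [1, 2, 3, 5] / [4, 7, 9] / [6] / [8];  common shape = (4, 3, 1, 1)

Row-insert the values π_1, π_2, … into P one at a time, bumping the leftmost entry strictly greater than the inserted value down to the next row. The recording tableau Q records, in position (i, j), the step at which that cell was added to P.
  Insert 5 (step 1): P = [5];  Q = [1]
  Insert 6 (step 2): P = [5, 6];  Q = [1, 2]
  Insert 9 (step 3): P = [5, 6, 9];  Q = [1, 2, 3]
  Insert 7 (step 4): P = [5, 6, 7] / [9];  Q = [1, 2, 3] / [4]
  Insert 8 (step 5): P = [5, 6, 7, 8] / [9];  Q = [1, 2, 3, 5] / [4]
  Insert 1 (step 6): P = [1, 6, 7, 8] / [5] / [9];  Q = [1, 2, 3, 5] / [4] / [6]
  Insert 3 (step 7): P = [1, 3, 7, 8] / [5, 6] / [9];  Q = [1, 2, 3, 5] / [4, 7] / [6]
  Insert 2 (step 8): P = [1, 2, 7, 8] / [3, 6] / [5] / [9];  Q = [1, 2, 3, 5] / [4, 7] / [6] / [8]
  Insert 4 (step 9): P = [1, 2, 4, 8] / [3, 6, 7] / [5] / [9];  Q = [1, 2, 3, 5] / [4, 7, 9] / [6] / [8]
Final shape: (4, 3, 1, 1).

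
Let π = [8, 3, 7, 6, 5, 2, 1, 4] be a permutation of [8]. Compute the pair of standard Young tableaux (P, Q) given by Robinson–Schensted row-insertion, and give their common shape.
P = [1, 4] / [2, 5] / [3] / [6] / [7] / [8];  Q = [1, 3] / [2, 8] / [4] / [5] / [6] / [7];  common shape = (2, 2, 1, 1, 1, 1)

Row-insert the values π_1, π_2, … into P one at a time, bumping the leftmost entry strictly greater than the inserted value down to the next row. The recording tableau Q records, in position (i, j), the step at which that cell was added to P.
  Insert 8 (step 1): P = [8];  Q = [1]
  Insert 3 (step 2): P = [3] / [8];  Q = [1] / [2]
  Insert 7 (step 3): P = [3, 7] / [8];  Q = [1, 3] / [2]
  Insert 6 (step 4): P = [3, 6] / [7] / [8];  Q = [1, 3] / [2] / [4]
  Insert 5 (step 5): P = [3, 5] / [6] / [7] / [8];  Q = [1, 3] / [2] / [4] / [5]
  Insert 2 (step 6): P = [2, 5] / [3] / [6] / [7] / [8];  Q = [1, 3] / [2] / [4] / [5] / [6]
  Insert 1 (step 7): P = [1, 5] / [2] / [3] / [6] / [7] / [8];  Q = [1, 3] / [2] / [4] / [5] / [6] / [7]
  Insert 4 (step 8): P = [1, 4] / [2, 5] / [3] / [6] / [7] / [8];  Q = [1, 3] / [2, 8] / [4] / [5] / [6] / [7]
Final shape: (2, 2, 1, 1, 1, 1).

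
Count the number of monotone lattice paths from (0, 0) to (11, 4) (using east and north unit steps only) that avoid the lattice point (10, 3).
Number of paths = 793

Total paths from (0, 0) to (11, 4): C(15, 11) = 1365. Paths through (10, 3): (paths (0, 0) → (10, 3)) × (paths (10, 3) → (11, 4)) = C(13, 10) · C(2, 1) = 286 · 2 = 572. Avoidance count = 1365 − 572 = 793.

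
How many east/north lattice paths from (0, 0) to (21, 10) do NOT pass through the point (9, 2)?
Number of paths = 37423815

Total paths from (0, 0) to (21, 10): C(31, 21) = 44352165. Paths through (9, 2): (paths (0, 0) → (9, 2)) × (paths (9, 2) → (21, 10)) = C(11, 9) · C(20, 12) = 55 · 125970 = 6928350. Avoidance count = 44352165 − 6928350 = 37423815.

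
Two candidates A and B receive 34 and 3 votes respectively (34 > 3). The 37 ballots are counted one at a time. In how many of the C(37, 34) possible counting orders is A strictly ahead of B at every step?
Strict-lead orderings = 6510

Total orderings of the 37 votes with 34 for A: C(37, 34) = 7770. By the Bertrand ballot formula (Cycle Lemma / reflection principle), the number of orderings in which A is strictly ahead of B throughout is (p − q)/(p + q) · C(p + q, p) = (34 − 3)/(34 + 3) · 7770 = 6510.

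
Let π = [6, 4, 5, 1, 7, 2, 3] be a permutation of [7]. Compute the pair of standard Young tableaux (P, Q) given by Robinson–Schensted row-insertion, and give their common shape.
P = [1, 2, 3] / [4, 5, 7] / [6];  Q = [1, 3, 5] / [2, 6, 7] / [4];  common shape = (3, 3, 1)

Row-insert the values π_1, π_2, … into P one at a time, bumping the leftmost entry strictly greater than the inserted value down to the next row. The recording tableau Q records, in position (i, j), the step at which that cell was added to P.
  Insert 6 (step 1): P = [6];  Q = [1]
  Insert 4 (step 2): P = [4] / [6];  Q = [1] / [2]
  Insert 5 (step 3): P = [4, 5] / [6];  Q = [1, 3] / [2]
  Insert 1 (step 4): P = [1, 5] / [4] / [6];  Q = [1, 3] / [2] / [4]
  Insert 7 (step 5): P = [1, 5, 7] / [4] / [6];  Q = [1, 3, 5] / [2] / [4]
  Insert 2 (step 6): P = [1, 2, 7] / [4, 5] / [6];  Q = [1, 3, 5] / [2, 6] / [4]
  Insert 3 (step 7): P = [1, 2, 3] / [4, 5, 7] / [6];  Q = [1, 3, 5] / [2, 6, 7] / [4]
Final shape: (3, 3, 1).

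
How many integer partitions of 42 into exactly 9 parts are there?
p(42, 9 parts) = 4904

Partitions of n into exactly k parts are in bijection with partitions of n − k into at most k parts (subtract 1 from each part). So p(42, exactly 9) = p(33, parts ≤ 9). Computing via the recurrence p(m, j) = p(m, j−1) + p(m−j, j) gives 4904.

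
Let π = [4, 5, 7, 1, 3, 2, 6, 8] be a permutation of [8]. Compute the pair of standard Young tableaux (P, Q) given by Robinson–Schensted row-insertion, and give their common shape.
P = [1, 2, 6, 8] / [3, 5, 7] / [4];  Q = [1, 2, 3, 8] / [4, 5, 7] / [6];  common shape = (4, 3, 1)

Row-insert the values π_1, π_2, … into P one at a time, bumping the leftmost entry strictly greater than the inserted value down to the next row. The recording tableau Q records, in position (i, j), the step at which that cell was added to P.
  Insert 4 (step 1): P = [4];  Q = [1]
  Insert 5 (step 2): P = [4, 5];  Q = [1, 2]
  Insert 7 (step 3): P = [4, 5, 7];  Q = [1, 2, 3]
  Insert 1 (step 4): P = [1, 5, 7] / [4];  Q = [1, 2, 3] / [4]
  Insert 3 (step 5): P = [1, 3, 7] / [4, 5];  Q = [1, 2, 3] / [4, 5]
  Insert 2 (step 6): P = [1, 2, 7] / [3, 5] / [4];  Q = [1, 2, 3] / [4, 5] / [6]
  Insert 6 (step 7): P = [1, 2, 6] / [3, 5, 7] / [4];  Q = [1, 2, 3] / [4, 5, 7] / [6]
  Insert 8 (step 8): P = [1, 2, 6, 8] / [3, 5, 7] / [4];  Q = [1, 2, 3, 8] / [4, 5, 7] / [6]
Final shape: (4, 3, 1).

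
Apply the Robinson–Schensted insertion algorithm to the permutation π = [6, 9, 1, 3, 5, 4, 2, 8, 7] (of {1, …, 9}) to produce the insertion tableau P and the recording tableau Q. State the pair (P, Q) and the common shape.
P = [1, 2, 4, 7] / [3, 8] / [5, 9] / [6];  Q = [1, 2, 5, 8] / [3, 4] / [6, 9] / [7];  common shape = (4, 2, 2, 1)

Row-insert the values π_1, π_2, … into P one at a time, bumping the leftmost entry strictly greater than the inserted value down to the next row. The recording tableau Q records, in position (i, j), the step at which that cell was added to P.
  Insert 6 (step 1): P = [6];  Q = [1]
  Insert 9 (step 2): P = [6, 9];  Q = [1, 2]
  Insert 1 (step 3): P = [1, 9] / [6];  Q = [1, 2] / [3]
  Insert 3 (step 4): P = [1, 3] / [6, 9];  Q = [1, 2] / [3, 4]
  Insert 5 (step 5): P = [1, 3, 5] / [6, 9];  Q = [1, 2, 5] / [3, 4]
  Insert 4 (step 6): P = [1, 3, 4] / [5, 9] / [6];  Q = [1, 2, 5] / [3, 4] / [6]
  Insert 2 (step 7): P = [1, 2, 4] / [3, 9] / [5] / [6];  Q = [1, 2, 5] / [3, 4] / [6] / [7]
  Insert 8 (step 8): P = [1, 2, 4, 8] / [3, 9] / [5] / [6];  Q = [1, 2, 5, 8] / [3, 4] / [6] / [7]
  Insert 7 (step 9): P = [1, 2, 4, 7] / [3, 8] / [5, 9] / [6];  Q = [1, 2, 5, 8] / [3, 4] / [6, 9] / [7]
Final shape: (4, 2, 2, 1).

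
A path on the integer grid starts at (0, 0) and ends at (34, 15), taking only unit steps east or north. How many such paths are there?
Number of paths = 1575580702584

A monotone lattice path from (0, 0) to (34, 15) consists of 34 east steps and 15 north steps in some order, so it is determined by which 34 of the 49 steps are east. The count is C(49, 34) = 1575580702584.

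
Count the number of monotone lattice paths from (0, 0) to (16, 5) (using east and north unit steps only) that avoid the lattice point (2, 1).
Number of paths = 11169

Total paths from (0, 0) to (16, 5): C(21, 16) = 20349. Paths through (2, 1): (paths (0, 0) → (2, 1)) × (paths (2, 1) → (16, 5)) = C(3, 2) · C(18, 14) = 3 · 3060 = 9180. Avoidance count = 20349 − 9180 = 11169.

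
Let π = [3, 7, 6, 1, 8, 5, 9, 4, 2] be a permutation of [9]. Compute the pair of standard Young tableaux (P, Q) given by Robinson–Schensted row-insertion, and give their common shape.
P = [1, 2, 8, 9] / [3, 4] / [5] / [6] / [7];  Q = [1, 2, 5, 7] / [3, 6] / [4] / [8] / [9];  common shape = (4, 2, 1, 1, 1)

Row-insert the values π_1, π_2, … into P one at a time, bumping the leftmost entry strictly greater than the inserted value down to the next row. The recording tableau Q records, in position (i, j), the step at which that cell was added to P.
  Insert 3 (step 1): P = [3];  Q = [1]
  Insert 7 (step 2): P = [3, 7];  Q = [1, 2]
  Insert 6 (step 3): P = [3, 6] / [7];  Q = [1, 2] / [3]
  Insert 1 (step 4): P = [1, 6] / [3] / [7];  Q = [1, 2] / [3] / [4]
  Insert 8 (step 5): P = [1, 6, 8] / [3] / [7];  Q = [1, 2, 5] / [3] / [4]
  Insert 5 (step 6): P = [1, 5, 8] / [3, 6] / [7];  Q = [1, 2, 5] / [3, 6] / [4]
  Insert 9 (step 7): P = [1, 5, 8, 9] / [3, 6] / [7];  Q = [1, 2, 5, 7] / [3, 6] / [4]
  Insert 4 (step 8): P = [1, 4, 8, 9] / [3, 5] / [6] / [7];  Q = [1, 2, 5, 7] / [3, 6] / [4] / [8]
  Insert 2 (step 9): P = [1, 2, 8, 9] / [3, 4] / [5] / [6] / [7];  Q = [1, 2, 5, 7] / [3, 6] / [4] / [8] / [9]
Final shape: (4, 2, 1, 1, 1).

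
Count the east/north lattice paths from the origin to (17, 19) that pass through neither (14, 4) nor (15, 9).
Number of paths = 8509916136

Inclusion–exclusion. Total paths: C(36, 17) = 8597496600. Through P₁: C(18, 14)·C(18, 3) = 2496960. Through P₂: C(24, 15)·C(12, 2) = 86295264. Since P₁ is strictly southwest of P₂, a monotone path through both must visit P₁ then P₂; paths through both = C(18, 14)·C(6, 1)·C(12, 2) = 1211760. Avoid both = 8597496600 − 2496960 − 86295264 + 1211760 = 8509916136.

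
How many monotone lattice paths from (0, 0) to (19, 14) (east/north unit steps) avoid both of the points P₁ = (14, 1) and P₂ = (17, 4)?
Number of paths = 818305470

Inclusion–exclusion. Total paths: C(33, 19) = 818809200. Through P₁: C(15, 14)·C(18, 5) = 128520. Through P₂: C(21, 17)·C(12, 2) = 395010. Since P₁ is strictly southwest of P₂, a monotone path through both must visit P₁ then P₂; paths through both = C(15, 14)·C(6, 3)·C(12, 2) = 19800. Avoid both = 818809200 − 128520 − 395010 + 19800 = 818305470.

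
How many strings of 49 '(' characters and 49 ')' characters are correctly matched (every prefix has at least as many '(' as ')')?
C_49 = 509552245179617138054608572

These balanced parentheses are counted by the Catalan number C_n = (1/(n + 1)) · C(2n, n). For n = 49: C_49 = (1/50) · C(98, 49) = 25477612258980856902730428600/50 = 509552245179617138054608572.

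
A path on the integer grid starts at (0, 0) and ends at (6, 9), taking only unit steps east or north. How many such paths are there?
Number of paths = 5005

A monotone lattice path from (0, 0) to (6, 9) consists of 6 east steps and 9 north steps in some order, so it is determined by which 6 of the 15 steps are east. The count is C(15, 6) = 5005.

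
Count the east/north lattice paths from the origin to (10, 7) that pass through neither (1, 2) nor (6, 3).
Number of paths = 8822

Inclusion–exclusion. Total paths: C(17, 10) = 19448. Through P₁: C(3, 1)·C(14, 9) = 6006. Through P₂: C(9, 6)·C(8, 4) = 5880. Since P₁ is strictly southwest of P₂, a monotone path through both must visit P₁ then P₂; paths through both = C(3, 1)·C(6, 5)·C(8, 4) = 1260. Avoid both = 19448 − 6006 − 5880 + 1260 = 8822.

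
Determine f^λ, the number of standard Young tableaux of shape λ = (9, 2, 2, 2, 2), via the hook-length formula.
# SYT of shape (9, 2, 2, 2, 2) = 157080

Hook-length formula: f^λ = n! / Π hook(c), product over all cells c of the Young diagram. For λ = (9, 2, 2, 2, 2), n = 17 boxes. Hook lengths by row (left-to-right, top-to-bottom): [13, 12, 7, 6, 5, 4, 3, 2, 1]; [5, 4]; [4, 3]; [3, 2]; [2, 1]. Product of hooks = 2264371200. So f^λ = 17! / 2264371200 = 355687428096000 / 2264371200 = 157080.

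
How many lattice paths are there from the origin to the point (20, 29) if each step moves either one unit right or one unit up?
Number of paths = 28277527346376

A monotone lattice path from (0, 0) to (20, 29) consists of 20 east steps and 29 north steps in some order, so it is determined by which 20 of the 49 steps are east. The count is C(49, 20) = 28277527346376.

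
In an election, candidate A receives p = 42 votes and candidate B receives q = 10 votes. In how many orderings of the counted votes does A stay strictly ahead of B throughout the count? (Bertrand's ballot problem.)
Strict-lead orderings = 9735399520

Total orderings of the 52 votes with 42 for A: C(52, 42) = 15820024220. By the Bertrand ballot formula (Cycle Lemma / reflection principle), the number of orderings in which A is strictly ahead of B throughout is (p − q)/(p + q) · C(p + q, p) = (42 − 10)/(42 + 10) · 15820024220 = 9735399520.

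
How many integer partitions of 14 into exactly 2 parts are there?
p(14, 2 parts) = 7

Partitions of n into exactly k parts ↔ partitions of n − k into at most k parts (subtract 1 from each part). For n = 14, k = 2, the partitions are: 13+1, 12+2, 11+3, 10+4, 9+5, 8+6, 7+7. Count = 7.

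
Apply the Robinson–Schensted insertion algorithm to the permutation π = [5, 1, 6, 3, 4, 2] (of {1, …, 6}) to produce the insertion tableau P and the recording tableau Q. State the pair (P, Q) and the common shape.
P = [1, 2, 4] / [3, 6] / [5];  Q = [1, 3, 5] / [2, 4] / [6];  common shape = (3, 2, 1)

Row-insert the values π_1, π_2, … into P one at a time, bumping the leftmost entry strictly greater than the inserted value down to the next row. The recording tableau Q records, in position (i, j), the step at which that cell was added to P.
  Insert 5 (step 1): P = [5];  Q = [1]
  Insert 1 (step 2): P = [1] / [5];  Q = [1] / [2]
  Insert 6 (step 3): P = [1, 6] / [5];  Q = [1, 3] / [2]
  Insert 3 (step 4): P = [1, 3] / [5, 6];  Q = [1, 3] / [2, 4]
  Insert 4 (step 5): P = [1, 3, 4] / [5, 6];  Q = [1, 3, 5] / [2, 4]
  Insert 2 (step 6): P = [1, 2, 4] / [3, 6] / [5];  Q = [1, 3, 5] / [2, 4] / [6]
Final shape: (3, 2, 1).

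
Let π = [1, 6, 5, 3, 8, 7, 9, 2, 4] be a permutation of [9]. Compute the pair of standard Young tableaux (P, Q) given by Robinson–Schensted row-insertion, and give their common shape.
P = [1, 2, 4, 9] / [3, 7] / [5, 8] / [6];  Q = [1, 2, 5, 7] / [3, 6] / [4, 9] / [8];  common shape = (4, 2, 2, 1)

Row-insert the values π_1, π_2, … into P one at a time, bumping the leftmost entry strictly greater than the inserted value down to the next row. The recording tableau Q records, in position (i, j), the step at which that cell was added to P.
  Insert 1 (step 1): P = [1];  Q = [1]
  Insert 6 (step 2): P = [1, 6];  Q = [1, 2]
  Insert 5 (step 3): P = [1, 5] / [6];  Q = [1, 2] / [3]
  Insert 3 (step 4): P = [1, 3] / [5] / [6];  Q = [1, 2] / [3] / [4]
  Insert 8 (step 5): P = [1, 3, 8] / [5] / [6];  Q = [1, 2, 5] / [3] / [4]
  Insert 7 (step 6): P = [1, 3, 7] / [5, 8] / [6];  Q = [1, 2, 5] / [3, 6] / [4]
  Insert 9 (step 7): P = [1, 3, 7, 9] / [5, 8] / [6];  Q = [1, 2, 5, 7] / [3, 6] / [4]
  Insert 2 (step 8): P = [1, 2, 7, 9] / [3, 8] / [5] / [6];  Q = [1, 2, 5, 7] / [3, 6] / [4] / [8]
  Insert 4 (step 9): P = [1, 2, 4, 9] / [3, 7] / [5, 8] / [6];  Q = [1, 2, 5, 7] / [3, 6] / [4, 9] / [8]
Final shape: (4, 2, 2, 1).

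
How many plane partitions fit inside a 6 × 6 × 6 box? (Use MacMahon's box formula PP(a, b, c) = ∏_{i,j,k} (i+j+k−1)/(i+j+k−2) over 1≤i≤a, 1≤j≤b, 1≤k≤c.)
PP(6, 6, 6) = 1478619421136

Evaluate the triple product over i = 1..6, j = 1..6, k = 1..6. The factors are (2/1) · (3/2) · (4/3) · (5/4) · (6/5) · (7/6) · (3/2) · (4/3) · … (216 factors total). The numerators and denominators telescope so the product is an integer; carrying out the multiplication exactly gives PP(6, 6, 6) = 1478619421136.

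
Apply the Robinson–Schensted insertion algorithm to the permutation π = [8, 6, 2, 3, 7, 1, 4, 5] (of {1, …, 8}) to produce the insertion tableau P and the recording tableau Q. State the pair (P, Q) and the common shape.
P = [1, 3, 4, 5] / [2, 7] / [6] / [8];  Q = [1, 4, 5, 8] / [2, 7] / [3] / [6];  common shape = (4, 2, 1, 1)

Row-insert the values π_1, π_2, … into P one at a time, bumping the leftmost entry strictly greater than the inserted value down to the next row. The recording tableau Q records, in position (i, j), the step at which that cell was added to P.
  Insert 8 (step 1): P = [8];  Q = [1]
  Insert 6 (step 2): P = [6] / [8];  Q = [1] / [2]
  Insert 2 (step 3): P = [2] / [6] / [8];  Q = [1] / [2] / [3]
  Insert 3 (step 4): P = [2, 3] / [6] / [8];  Q = [1, 4] / [2] / [3]
  Insert 7 (step 5): P = [2, 3, 7] / [6] / [8];  Q = [1, 4, 5] / [2] / [3]
  Insert 1 (step 6): P = [1, 3, 7] / [2] / [6] / [8];  Q = [1, 4, 5] / [2] / [3] / [6]
  Insert 4 (step 7): P = [1, 3, 4] / [2, 7] / [6] / [8];  Q = [1, 4, 5] / [2, 7] / [3] / [6]
  Insert 5 (step 8): P = [1, 3, 4, 5] / [2, 7] / [6] / [8];  Q = [1, 4, 5, 8] / [2, 7] / [3] / [6]
Final shape: (4, 2, 1, 1).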